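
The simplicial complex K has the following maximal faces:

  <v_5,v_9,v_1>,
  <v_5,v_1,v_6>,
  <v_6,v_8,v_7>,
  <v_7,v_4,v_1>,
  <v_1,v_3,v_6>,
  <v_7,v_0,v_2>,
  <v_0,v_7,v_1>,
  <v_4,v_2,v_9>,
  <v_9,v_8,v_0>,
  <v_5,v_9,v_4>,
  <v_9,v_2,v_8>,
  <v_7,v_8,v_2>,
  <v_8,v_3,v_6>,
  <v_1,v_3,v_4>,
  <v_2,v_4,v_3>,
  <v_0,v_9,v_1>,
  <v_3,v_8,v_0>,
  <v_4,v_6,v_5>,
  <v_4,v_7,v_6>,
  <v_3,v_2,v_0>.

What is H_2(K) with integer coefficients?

K has 10 vertices, 30 edges, 20 triangles.
rank ∂_2 = 20, rank ∂_3 = 0 ⇒ b_2 = 20 − 20 − 0 = 0. So H_2 = 0.

H_2 = 0.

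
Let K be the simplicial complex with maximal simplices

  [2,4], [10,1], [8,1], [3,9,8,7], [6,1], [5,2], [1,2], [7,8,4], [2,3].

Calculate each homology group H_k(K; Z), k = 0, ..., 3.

H_0 ≅ Z,  H_1 ≅ Z^2,  H_2 = 0,  H_3 = 0.

Order the vertices as 1 < 2 < 3 < 4 < 5 < 6 < 7 < 8 < 9 < 10. Listing each simplex with vertices in this order, K has dimension 3 with simplices:

  0-simplices (10): [1], [2], [3], [4], [5], [6], [7], [8], [9], [10]
  1-simplices (15): [1,2], [1,6], [1,8], [1,10], [2,3], [2,4], [2,5], [3,7], [3,8], [3,9], [4,7], [4,8], [7,8], [7,9], [8,9]
  2-simplices (5): [3,7,8], [3,7,9], [3,8,9], [4,7,8], [7,8,9]
  3-simplices (1): [3,7,8,9]

so the chain groups are C_0 ≅ Z^10, C_1 ≅ Z^15, C_2 ≅ Z^5, C_3 ≅ Z^1.

The boundary map ∂_1: C_1 → C_0 is given by ∂[p,q] = [q] − [p]. For instance
  ∂[2,3] = [3] − [2].
The 10×15 boundary matrix has rank 9 and Smith normal form diag(1,1,1,1,1,1,1,1,1).

Boundary ∂_2: C_2 → C_1 sends each 2-simplex [p,q,r] to [q,r] − [p,r] + [p,q]. For instance
  ∂[3,8,9] = [8,9] − [3,9] + [3,8],
  ∂[7,8,9] = [8,9] − [7,9] + [7,8].
The 15×5 boundary matrix has rank 4 and Smith normal form diag(1,1,1,1).

∂_3: C_3 → C_2 sends each 3-simplex σ to the alternating sum Σ_i (−1)^i (σ with its i-th vertex removed). For instance
  ∂[3,7,8,9] = [7,8,9] − [3,8,9] + [3,7,9] − [3,7,8].
As a 5×1 matrix over Z this has rank 1, with invariant factors (1).

From H_k ≅ ker(∂_k) / im(∂_{k+1}) we obtain:

  H_0: rank C_0 − rank ∂_1 = 10 − 9 = 1, and the invariant factors of ∂_1 are all 1, so H_0 ≅ Z.
  H_1: rank ker ∂_1 − rank ∂_2 = (15 − 9) − 4 = 2, and the invariant factors of ∂_2 are all 1, so H_1 ≅ Z^2.
  H_2: rank ker ∂_2 − rank ∂_3 = (5 − 4) − 1 = 0, and the invariant factors of ∂_3 are all 1, so H_2 ≅ 0.
  H_3: rank ker ∂_3 − rank ∂_4 = (1 − 1) − 0 = 0, and there is no ∂_4, so H_3 ≅ 0.

As a check, the Euler characteristic is 10 − 15 + 5 − 1 = -1, which agrees with 1 − 2 + 0 − 0 = -1.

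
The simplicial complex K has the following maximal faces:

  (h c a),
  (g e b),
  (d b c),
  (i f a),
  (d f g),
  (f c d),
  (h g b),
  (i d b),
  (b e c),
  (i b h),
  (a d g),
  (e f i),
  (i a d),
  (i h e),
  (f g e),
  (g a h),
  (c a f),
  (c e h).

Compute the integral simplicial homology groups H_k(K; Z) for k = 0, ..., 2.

H_0 = Z,  H_1 = Z ⊕ Z/2Z,  H_2 = 0.

Fix the vertex order a < b < c < d < e < f < g < h < i and write every simplex with vertices in increasing order. Then dim K = 2 and the simplices of K are:

  0-simplices (9): a, b, c, d, e, f, g, h, i
  1-simplices (27): ac, ad, af, ag, ah, ai, bc, bd, be, bg, bh, bi, cd, ce, cf, ch, df, dg, di, ef, eg, eh, ei, fg, fi, gh, hi
  2-simplices (18): acf, ach, adg, adi, afi, agh, bcd, bce, bdi, beg, bgh, bhi, cdf, ceh, dfg, efg, efi, ehi

giving chain groups C_0 ≅ Z^9, C_1 ≅ Z^27, C_2 ≅ Z^18.

The boundary map ∂_1: C_1 → C_0 maps an edge to its endpoints' difference, ∂[p,q] = q − p.
As a 9×27 matrix over Z this has rank 8, with invariant factors (1,1,1,1,1,1,1,1).

∂_2: C_2 → C_1 maps a triangle to the signed sum of its edges. For instance
  ∂afi = fi − ai + af,
  ∂bdi = di − bi + bd.
The resulting 27×18 matrix has rank 18, and its Smith normal form has invariant factors (1,1,1,1,1,1,1,1,1,1,1,1,1,1,1,1,1,2).

Computing H_k = (kernel of ∂_k) / (image of ∂_{k+1}):

  H_0: rank C_0 − rank ∂_1 = 9 − 8 = 1, and the invariant factors of ∂_1 are all 1, so H_0 ≅ Z.
  H_1: rank ker ∂_1 − rank ∂_2 = (27 − 8) − 18 = 1, and ∂_2 has invariant factor 2 > 1, so H_1 ≅ Z ⊕ Z/2Z.
  H_2: rank ker ∂_2 − rank ∂_3 = (18 − 18) − 0 = 0, and there is no ∂_3, so H_2 ≅ 0.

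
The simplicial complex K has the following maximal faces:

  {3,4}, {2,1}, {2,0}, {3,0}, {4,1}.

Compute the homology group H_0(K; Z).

Order the vertices as 0 < 1 < 2 < 3 < 4. Listing each simplex with vertices in this order, K has dimension 1 with simplices:

  0-simplices (5): [0], [1], [2], [3], [4]
  1-simplices (5): [0,2], [0,3], [1,2], [1,4], [3,4]

giving chain groups C_0 ≅ Z^5, C_1 ≅ Z^5.

Boundary ∂_1: C_1 → C_0 maps an edge to its endpoints' difference, ∂[p,q] = q − p. For instance
  ∂[0,3] = [3] − [0].
As a 5×5 matrix over Z this has rank 4, with invariant factors (1,1,1,1).

From H_k ≅ ker(∂_k) / im(∂_{k+1}) we obtain:

  H_0: rank C_0 − rank ∂_1 = 5 − 4 = 1, and the invariant factors of ∂_1 are all 1, so H_0 ≅ Z.

H_0 = Z.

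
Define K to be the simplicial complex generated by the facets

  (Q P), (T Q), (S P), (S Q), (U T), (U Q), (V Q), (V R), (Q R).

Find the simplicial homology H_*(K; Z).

H_0 = Z,  H_1 = Z^3.

Order the vertices as P < Q < R < S < T < U < V. Listing each simplex with vertices in this order, K has dimension 1 with simplices:

  0-simplices (7): P, Q, R, S, T, U, V
  1-simplices (9): PQ, PS, QR, QS, QT, QU, QV, RV, TU

Hence C_0 ≅ Z^7, C_1 ≅ Z^9.

∂_1: C_1 → C_0 is given by ∂[p,q] = [q] − [p]. For instance
  ∂RV = V − R.
The resulting 7×9 matrix has rank 6, and its Smith normal form has invariant factors (1,1,1,1,1,1).

Now H_k = ker ∂_k / im ∂_{k+1}, so:

  H_0: rank C_0 − rank ∂_1 = 7 − 6 = 1, and the invariant factors of ∂_1 are all 1, so H_0 ≅ Z.
  H_1: rank ker ∂_1 − rank ∂_2 = (9 − 6) − 0 = 3, and there is no ∂_2, so H_1 ≅ Z^3.

As a check, the Euler characteristic is 7 − 9 = -2, which agrees with 1 − 3 = -2.
(K is a triangulation of a wedge of 3 circles.)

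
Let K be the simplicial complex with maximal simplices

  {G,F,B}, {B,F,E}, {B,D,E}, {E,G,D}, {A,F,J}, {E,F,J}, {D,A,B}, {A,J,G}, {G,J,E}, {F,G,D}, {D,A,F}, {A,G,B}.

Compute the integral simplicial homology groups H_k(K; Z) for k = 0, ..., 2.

H_0 ≅ Z,  H_1 ≅ Z_2,  H_2 = 0.

We work with the vertex ordering A < B < D < E < F < G < J. The simplices of K, each written with vertices in increasing order, are:

  0-simplices (7): A, B, D, E, F, G, J
  1-simplices (18): AB, AD, AF, AG, AJ, BD, BE, BF, BG, DE, DF, DG, EF, EG, EJ, FG, FJ, GJ
  2-simplices (12): ABD, ABG, ADF, AFJ, AGJ, BDE, BEF, BFG, DEG, DFG, EFJ, EGJ

giving chain groups C_0 ≅ Z^7, C_1 ≅ Z^18, C_2 ≅ Z^12.

Boundary ∂_1: C_1 → C_0 sends each edge [p,q] (with p < q) to q − p.
This gives a 7×18 integer matrix of rank 6; reducing to Smith normal form yields diagonal entries (1,1,1,1,1,1).

The boundary map ∂_2: C_2 → C_1 sends each 2-simplex [p,q,r] to [q,r] − [p,r] + [p,q]. For instance
  ∂AFJ = FJ − AJ + AF,
  ∂EFJ = FJ − EJ + EF.
This gives a 18×12 integer matrix of rank 12; reducing to Smith normal form yields diagonal entries (1,1,1,1,1,1,1,1,1,1,1,2).

Reading off H_k = ker ∂_k / im ∂_{k+1}:

  H_0: rank C_0 − rank ∂_1 = 7 − 6 = 1, and the invariant factors of ∂_1 are all 1, so H_0 ≅ Z.
  H_1: rank ker ∂_1 − rank ∂_2 = (18 − 6) − 12 = 0, and ∂_2 has invariant factor 2 > 1, so H_1 ≅ Z_2.
  H_2: rank ker ∂_2 − rank ∂_3 = (12 − 12) − 0 = 0, and there is no ∂_3, so H_2 ≅ 0.

(K is a triangulation of the real projective plane RP^2.)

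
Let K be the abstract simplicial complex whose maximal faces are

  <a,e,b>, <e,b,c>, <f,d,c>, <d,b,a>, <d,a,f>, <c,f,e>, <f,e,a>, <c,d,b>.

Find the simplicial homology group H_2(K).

H_2 ≅ Z.

Fix the vertex order a < b < c < d < e < f and write every simplex with vertices in increasing order. Then dim K = 2 and the simplices of K are:

  0-simplices (6): a, b, c, d, e, f
  1-simplices (12): ab, ad, ae, af, bc, bd, be, cd, ce, cf, df, ef
  2-simplices (8): abd, abe, adf, aef, bcd, bce, cdf, cef

Hence C_0 ≅ Z^6, C_1 ≅ Z^12, C_2 ≅ Z^8.

The boundary map ∂_1: C_1 → C_0 is given by ∂[p,q] = [q] − [p].
As a 6×12 matrix over Z this has rank 5, with invariant factors (1,1,1,1,1).

Boundary ∂_2: C_2 → C_1 acts by ∂[p,q,r] = [q,r] − [p,r] + [p,q]. For instance
  ∂abe = be − ae + ab,
  ∂bce = ce − be + bc.
This gives a 12×8 integer matrix of rank 7; reducing to Smith normal form yields diagonal entries (1,1,1,1,1,1,1).

From H_k ≅ ker(∂_k) / im(∂_{k+1}) we obtain:

  H_2: rank ker ∂_2 − rank ∂_3 = (8 − 7) − 0 = 1, and there is no ∂_3, so H_2 ≅ Z.

(K is a triangulation of the 2-sphere S^2.)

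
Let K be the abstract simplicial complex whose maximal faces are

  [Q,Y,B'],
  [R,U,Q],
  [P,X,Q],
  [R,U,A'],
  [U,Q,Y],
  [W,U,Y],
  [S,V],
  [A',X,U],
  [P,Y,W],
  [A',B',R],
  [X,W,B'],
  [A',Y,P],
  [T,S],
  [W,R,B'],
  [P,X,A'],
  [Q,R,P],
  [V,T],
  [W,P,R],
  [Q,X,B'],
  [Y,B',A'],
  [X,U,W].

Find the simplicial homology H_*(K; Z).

H_0 ≅ Z^2,  H_1 ≅ Z^3,  H_2 ≅ Z.

We work with the vertex ordering P < Q < R < S < T < U < V < W < X < Y < A' < B'. The simplices of K, each written with vertices in increasing order, are:

  0-simplices (12): [P], [Q], [R], [S], [T], [U], [V], [W], [X], [Y], [A'], [B']
  1-simplices (30): (30 of them)
  2-simplices (18): (18 of them)

Hence C_0 ≅ Z^12, C_1 ≅ Z^30, C_2 ≅ Z^18.

∂_1: C_1 → C_0 is given by ∂[p,q] = [q] − [p]. For instance
  ∂[R,W] = [W] − [R].
This gives a 12×30 integer matrix of rank 10; reducing to Smith normal form yields diagonal entries (1,1,1,1,1,1,1,1,1,1).

The boundary map ∂_2: C_2 → C_1 maps a triangle to the signed sum of its edges. For instance
  ∂[R,W,B'] = [W,B'] − [R,B'] + [R,W],
  ∂[W,X,B'] = [X,B'] − [W,B'] + [W,X].
The 30×18 boundary matrix has rank 17 and Smith normal form diag(1,1,1,1,1,1,1,1,1,1,1,1,1,1,1,1,1).

Computing H_k = (kernel of ∂_k) / (image of ∂_{k+1}):

  H_0: rank C_0 − rank ∂_1 = 12 − 10 = 2, and the invariant factors of ∂_1 are all 1, so H_0 ≅ Z^2.
  H_1: rank ker ∂_1 − rank ∂_2 = (30 − 10) − 17 = 3, and the invariant factors of ∂_2 are all 1, so H_1 ≅ Z^3.
  H_2: rank ker ∂_2 − rank ∂_3 = (18 − 17) − 0 = 1, and there is no ∂_3, so H_2 ≅ Z.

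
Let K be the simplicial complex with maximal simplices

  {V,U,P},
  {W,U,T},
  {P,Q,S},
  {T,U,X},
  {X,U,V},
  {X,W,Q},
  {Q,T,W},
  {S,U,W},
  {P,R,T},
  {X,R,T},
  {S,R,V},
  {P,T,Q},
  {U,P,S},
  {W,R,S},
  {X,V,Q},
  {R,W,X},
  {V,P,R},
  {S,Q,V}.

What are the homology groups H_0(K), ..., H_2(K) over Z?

H_0 = Z,  H_1 = Z × Z/2,  H_2 = 0.

Take the total order P < Q < R < S < T < U < V < W < X on the vertex set. Then K (dimension 2) consists of the simplices:

  0-simplices (9): P, Q, R, S, T, U, V, W, X
  1-simplices (27): PQ, PR, PS, PT, PU, PV, QS, QT, QV, QW, QX, RS, RT, RV, RW, RX, SU, SV, SW, TU, TW, TX, UV, UW, UX, VX, WX
  2-simplices (18): PQS, PQT, PRT, PRV, PSU, PUV, QSV, QTW, QVX, QWX, RSV, RSW, RTX, RWX, SUW, TUW, TUX, UVX

giving chain groups C_0 ≅ Z^9, C_1 ≅ Z^27, C_2 ≅ Z^18.

Boundary ∂_1: C_1 → C_0 is given by ∂[p,q] = [q] − [p]. For instance
  ∂QX = X − Q.
As a 9×27 matrix over Z this has rank 8, with invariant factors (1,1,1,1,1,1,1,1).

The boundary map ∂_2: C_2 → C_1 maps a triangle to the signed sum of its edges. For instance
  ∂RTX = TX − RX + RT,
  ∂TUW = UW − TW + TU.
As a 27×18 matrix over Z this has rank 18, with invariant factors (1,1,1,1,1,1,1,1,1,1,1,1,1,1,1,1,1,2).

Reading off H_k = ker ∂_k / im ∂_{k+1}:

  H_0: rank C_0 − rank ∂_1 = 9 − 8 = 1, and the invariant factors of ∂_1 are all 1, so H_0 = Z.
  H_1: rank ker ∂_1 − rank ∂_2 = (27 − 8) − 18 = 1, and ∂_2 has invariant factor 2 > 1, so H_1 = Z × Z/2.
  H_2: rank ker ∂_2 − rank ∂_3 = (18 − 18) − 0 = 0, and there is no ∂_3, so H_2 = 0.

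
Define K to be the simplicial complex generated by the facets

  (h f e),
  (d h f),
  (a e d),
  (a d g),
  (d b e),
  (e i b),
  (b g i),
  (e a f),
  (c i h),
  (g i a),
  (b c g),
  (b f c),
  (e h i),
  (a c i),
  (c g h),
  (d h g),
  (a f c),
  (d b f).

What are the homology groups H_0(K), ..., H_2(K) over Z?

Order the vertices as a < b < c < d < e < f < g < h < i. Listing each simplex with vertices in this order, K has dimension 2 with simplices:

  0-simplices (9): a, b, c, d, e, f, g, h, i
  1-simplices (27): ac, ad, ae, af, ag, ai, bc, bd, be, bf, bg, bi, cf, cg, ch, ci, de, df, dg, dh, ef, eh, ei, fh, gh, gi, hi
  2-simplices (18): acf, aci, ade, adg, aef, agi, bcf, bcg, bde, bdf, bei, bgi, cgh, chi, dfh, dgh, efh, ehi

giving chain groups C_0 ≅ Z^9, C_1 ≅ Z^27, C_2 ≅ Z^18.

Boundary ∂_1: C_1 → C_0 is given by ∂[p,q] = [q] − [p]. For instance
  ∂ai = i − a.
As a 9×27 matrix over Z this has rank 8, with invariant factors (1,1,1,1,1,1,1,1).

The boundary map ∂_2: C_2 → C_1 acts by ∂[p,q,r] = [q,r] − [p,r] + [p,q]. For instance
  ∂bcg = cg − bg + bc,
  ∂aci = ci − ai + ac.
The resulting 27×18 matrix has rank 18, and its Smith normal form has invariant factors (1,1,1,1,1,1,1,1,1,1,1,1,1,1,1,1,1,2).

From H_k ≅ ker(∂_k) / im(∂_{k+1}) we obtain:

  H_0: rank C_0 − rank ∂_1 = 9 − 8 = 1, and the invariant factors of ∂_1 are all 1, so H_0 = Z.
  H_1: rank ker ∂_1 − rank ∂_2 = (27 − 8) − 18 = 1, and ∂_2 has invariant factor 2 > 1, so H_1 = Z ⊕ Z/2.
  H_2: rank ker ∂_2 − rank ∂_3 = (18 − 18) − 0 = 0, and there is no ∂_3, so H_2 = 0.

H_0 = Z,  H_1 = Z ⊕ Z/2,  H_2 = 0.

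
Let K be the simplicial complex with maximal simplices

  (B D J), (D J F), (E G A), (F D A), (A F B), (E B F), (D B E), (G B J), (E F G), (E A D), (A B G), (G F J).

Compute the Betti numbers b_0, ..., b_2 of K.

b_0 = 1, b_1 = 0, b_2 = 0.

We work with the vertex ordering A < B < D < E < F < G < J. The simplices of K, each written with vertices in increasing order, are:

  0-simplices (7): A, B, D, E, F, G, J
  1-simplices (18): AB, AD, AE, AF, AG, BD, BE, BF, BG, BJ, DE, DF, DJ, EF, EG, FG, FJ, GJ
  2-simplices (12): ABF, ABG, ADE, ADF, AEG, BDE, BDJ, BEF, BGJ, DFJ, EFG, FGJ

giving chain groups C_0 ≅ Z^7, C_1 ≅ Z^18, C_2 ≅ Z^12.

The boundary map ∂_1: C_1 → C_0 maps an edge to its endpoints' difference, ∂[p,q] = q − p. For instance
  ∂AE = E − A.
This gives a 7×18 integer matrix of rank 6; reducing to Smith normal form yields diagonal entries (1,1,1,1,1,1).

The boundary map ∂_2: C_2 → C_1 sends each 2-simplex [p,q,r] to [q,r] − [p,r] + [p,q]. For instance
  ∂BDJ = DJ − BJ + BD,
  ∂BEF = EF − BF + BE.
The 18×12 boundary matrix has rank 12 and Smith normal form diag(1,1,1,1,1,1,1,1,1,1,1,2).

Computing H_k = (kernel of ∂_k) / (image of ∂_{k+1}):

  H_0: rank C_0 − rank ∂_1 = 7 − 6 = 1, and the invariant factors of ∂_1 are all 1, so H_0 ≅ Z.
  H_1: rank ker ∂_1 − rank ∂_2 = (18 − 6) − 12 = 0, and ∂_2 has invariant factor 2 > 1, so H_1 ≅ Z/2.
  H_2: rank ker ∂_2 − rank ∂_3 = (12 − 12) − 0 = 0, and there is no ∂_3, so H_2 ≅ 0.

(K is a triangulation of the real projective plane RP^2.)

Hence the Betti numbers are b_0 = 1, b_1 = 0, b_2 = 0.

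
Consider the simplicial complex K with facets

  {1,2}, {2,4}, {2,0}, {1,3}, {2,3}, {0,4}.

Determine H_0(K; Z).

Take the total order 0 < 1 < 2 < 3 < 4 on the vertex set. Then K (dimension 1) consists of the simplices:

  0-simplices (5): [0], [1], [2], [3], [4]
  1-simplices (6): [0,2], [0,4], [1,2], [1,3], [2,3], [2,4]

so the chain groups are C_0 ≅ Z^5, C_1 ≅ Z^6.

∂_1: C_1 → C_0 maps an edge to its endpoints' difference, ∂[p,q] = q − p.
The resulting 5×6 matrix has rank 4, and its Smith normal form has invariant factors (1,1,1,1).

Reading off H_k = ker ∂_k / im ∂_{k+1}:

  H_0: rank C_0 − rank ∂_1 = 5 − 4 = 1, and the invariant factors of ∂_1 are all 1, so H_0 ≅ Z.

(K is a triangulation of a wedge of 2 circles.)

H_0 ≅ Z.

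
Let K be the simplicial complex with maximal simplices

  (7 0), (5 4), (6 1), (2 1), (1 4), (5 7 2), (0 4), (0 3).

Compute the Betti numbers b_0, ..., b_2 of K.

Order the vertices as 0 < 1 < 2 < 3 < 4 < 5 < 6 < 7. Listing each simplex with vertices in this order, K has dimension 2 with simplices:

  0-simplices (8): [0], [1], [2], [3], [4], [5], [6], [7]
  1-simplices (10): [0,3], [0,4], [0,7], [1,2], [1,4], [1,6], [2,5], [2,7], [4,5], [5,7]
  2-simplices (1): [2,5,7]

Hence C_0 ≅ Z^8, C_1 ≅ Z^10, C_2 ≅ Z^1.

∂_1: C_1 → C_0 maps an edge to its endpoints' difference, ∂[p,q] = q − p.
As a 8×10 matrix over Z this has rank 7, with invariant factors (1,1,1,1,1,1,1).

Boundary ∂_2: C_2 → C_1 maps a triangle to the signed sum of its edges. For instance
  ∂[2,5,7] = [5,7] − [2,7] + [2,5].
This gives a 10×1 integer matrix of rank 1; reducing to Smith normal form yields diagonal entries (1).

Now H_k = ker ∂_k / im ∂_{k+1}, so:

  H_0: rank C_0 − rank ∂_1 = 8 − 7 = 1, and the invariant factors of ∂_1 are all 1, so H_0 = Z.
  H_1: rank ker ∂_1 − rank ∂_2 = (10 − 7) − 1 = 2, and the invariant factors of ∂_2 are all 1, so H_1 = Z^2.
  H_2: rank ker ∂_2 − rank ∂_3 = (1 − 1) − 0 = 0, and there is no ∂_3, so H_2 = 0.

Hence the Betti numbers are b_0 = 1, b_1 = 2, b_2 = 0.

b_0 = 1, b_1 = 2, b_2 = 0.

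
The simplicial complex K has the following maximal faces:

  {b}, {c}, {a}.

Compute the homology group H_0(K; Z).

K has 3 vertices.
rank ∂_0 = 0, rank ∂_1 = 0 ⇒ b_0 = 3 − 0 − 0 = 3. So H_0 ≅ Z^3.

H_0 = Z^3.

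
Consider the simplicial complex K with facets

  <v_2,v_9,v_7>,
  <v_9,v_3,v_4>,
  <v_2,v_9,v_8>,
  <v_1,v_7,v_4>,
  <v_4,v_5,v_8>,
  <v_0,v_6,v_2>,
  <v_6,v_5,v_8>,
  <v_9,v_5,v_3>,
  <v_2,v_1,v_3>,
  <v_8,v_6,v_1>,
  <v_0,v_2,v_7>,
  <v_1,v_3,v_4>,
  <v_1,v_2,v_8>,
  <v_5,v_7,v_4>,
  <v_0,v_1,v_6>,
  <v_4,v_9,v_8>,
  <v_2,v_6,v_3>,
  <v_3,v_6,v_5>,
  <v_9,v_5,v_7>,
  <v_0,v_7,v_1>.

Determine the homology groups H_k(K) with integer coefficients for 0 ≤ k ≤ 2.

H_0 ≅ Z,  H_1 ≅ Z ⊕ Z/2,  H_2 = 0.

Fix the vertex order v_0 < v_1 < v_2 < v_3 < v_4 < v_5 < v_6 < v_7 < v_8 < v_9 and write every simplex with vertices in increasing order. Then dim K = 2 and the simplices of K are:

  0-simplices (10): [v_0], [v_1], [v_2], [v_3], [v_4], [v_5], [v_6], [v_7], [v_8], [v_9]
  1-simplices (30): (30 of them)
  2-simplices (20): (20 of them)

so the chain groups are C_0 ≅ Z^10, C_1 ≅ Z^30, C_2 ≅ Z^20.

Boundary ∂_1: C_1 → C_0 is given by ∂[p,q] = [q] − [p].
The resulting 10×30 matrix has rank 9, and its Smith normal form has invariant factors (1,1,1,1,1,1,1,1,1).

The boundary map ∂_2: C_2 → C_1 maps a triangle to the signed sum of its edges. For instance
  ∂[v_2,v_3,v_6] = [v_3,v_6] − [v_2,v_6] + [v_2,v_3],
  ∂[v_0,v_1,v_6] = [v_1,v_6] − [v_0,v_6] + [v_0,v_1].
As a 30×20 matrix over Z this has rank 20, with invariant factors (1,1,1,1,1,1,1,1,1,1,1,1,1,1,1,1,1,1,1,2).

From H_k ≅ ker(∂_k) / im(∂_{k+1}) we obtain:

  H_0: rank C_0 − rank ∂_1 = 10 − 9 = 1, and the invariant factors of ∂_1 are all 1, so H_0 = Z.
  H_1: rank ker ∂_1 − rank ∂_2 = (30 − 9) − 20 = 1, and ∂_2 has invariant factor 2 > 1, so H_1 = Z ⊕ Z/2.
  H_2: rank ker ∂_2 − rank ∂_3 = (20 − 20) − 0 = 0, and there is no ∂_3, so H_2 = 0.

As a check, the Euler characteristic is 10 − 30 + 20 = 0, which agrees with 1 − 1 + 0 = 0.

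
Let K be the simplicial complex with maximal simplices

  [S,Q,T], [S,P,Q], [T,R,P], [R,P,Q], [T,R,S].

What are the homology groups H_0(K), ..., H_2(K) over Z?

H_0 = Z,  H_1 = Z,  H_2 = 0.

Take the total order P < Q < R < S < T on the vertex set. Then K (dimension 2) consists of the simplices:

  0-simplices (5): P, Q, R, S, T
  1-simplices (10): PQ, PR, PS, PT, QR, QS, QT, RS, RT, ST
  2-simplices (5): PQR, PQS, PRT, QST, RST

giving chain groups C_0 ≅ Z^5, C_1 ≅ Z^10, C_2 ≅ Z^5.

The boundary map ∂_1: C_1 → C_0 is given by ∂[p,q] = [q] − [p]. For instance
  ∂QS = S − Q.
The 5×10 boundary matrix has rank 4 and Smith normal form diag(1,1,1,1).

Boundary ∂_2: C_2 → C_1 sends each 2-simplex [p,q,r] to [q,r] − [p,r] + [p,q]. For instance
  ∂RST = ST − RT + RS,
  ∂PQR = QR − PR + PQ.
This gives a 10×5 integer matrix of rank 5; reducing to Smith normal form yields diagonal entries (1,1,1,1,1).

Reading off H_k = ker ∂_k / im ∂_{k+1}:

  H_0: rank C_0 − rank ∂_1 = 5 − 4 = 1, and the invariant factors of ∂_1 are all 1, so H_0 = Z.
  H_1: rank ker ∂_1 − rank ∂_2 = (10 − 4) − 5 = 1, and the invariant factors of ∂_2 are all 1, so H_1 = Z.
  H_2: rank ker ∂_2 − rank ∂_3 = (5 − 5) − 0 = 0, and there is no ∂_3, so H_2 = 0.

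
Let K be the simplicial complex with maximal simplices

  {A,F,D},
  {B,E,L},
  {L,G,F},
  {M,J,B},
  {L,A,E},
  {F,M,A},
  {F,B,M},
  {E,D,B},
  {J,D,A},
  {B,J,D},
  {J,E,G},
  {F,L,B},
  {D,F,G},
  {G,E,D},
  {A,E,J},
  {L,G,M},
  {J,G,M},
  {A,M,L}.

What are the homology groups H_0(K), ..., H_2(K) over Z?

H_0 = Z,  H_1 = Z ⊕ Z/2Z,  H_2 = 0.

Fix the vertex order A < B < D < E < F < G < J < L < M and write every simplex with vertices in increasing order. Then dim K = 2 and the simplices of K are:

  0-simplices (9): A, B, D, E, F, G, J, L, M
  1-simplices (27): AD, AE, AF, AJ, AL, AM, BD, BE, BF, BJ, BL, BM, DE, DF, DG, DJ, EG, EJ, EL, FG, FL, FM, GJ, GL, GM, JM, LM
  2-simplices (18): ADF, ADJ, AEJ, AEL, AFM, ALM, BDE, BDJ, BEL, BFL, BFM, BJM, DEG, DFG, EGJ, FGL, GJM, GLM

giving chain groups C_0 ≅ Z^9, C_1 ≅ Z^27, C_2 ≅ Z^18.

Boundary ∂_1: C_1 → C_0 is given by ∂[p,q] = [q] − [p].
As a 9×27 matrix over Z this has rank 8, with invariant factors (1,1,1,1,1,1,1,1).

∂_2: C_2 → C_1 maps a triangle to the signed sum of its edges. For instance
  ∂BJM = JM − BM + BJ,
  ∂EGJ = GJ − EJ + EG.
The resulting 27×18 matrix has rank 18, and its Smith normal form has invariant factors (1,1,1,1,1,1,1,1,1,1,1,1,1,1,1,1,1,2).

Reading off H_k = ker ∂_k / im ∂_{k+1}:

  H_0: rank C_0 − rank ∂_1 = 9 − 8 = 1, and the invariant factors of ∂_1 are all 1, so H_0 ≅ Z.
  H_1: rank ker ∂_1 − rank ∂_2 = (27 − 8) − 18 = 1, and ∂_2 has invariant factor 2 > 1, so H_1 ≅ Z ⊕ Z/2Z.
  H_2: rank ker ∂_2 − rank ∂_3 = (18 − 18) − 0 = 0, and there is no ∂_3, so H_2 ≅ 0.

As a check, the Euler characteristic is 9 − 27 + 18 = 0, which agrees with 1 − 1 + 0 = 0.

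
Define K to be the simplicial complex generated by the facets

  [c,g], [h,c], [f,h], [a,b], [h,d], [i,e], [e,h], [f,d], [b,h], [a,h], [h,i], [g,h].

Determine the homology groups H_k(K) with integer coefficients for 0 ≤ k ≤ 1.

K has 9 vertices, 12 edges.
rank ∂_0 = 0, rank ∂_1 = 8 ⇒ b_0 = 9 − 0 − 8 = 1; all invariant factors of ∂_1 are 1 so no torsion. So H_0 = Z.
rank ∂_1 = 8, rank ∂_2 = 0 ⇒ b_1 = 12 − 8 − 0 = 4. So H_1 = Z^4.

H_0 = Z,  H_1 = Z^4.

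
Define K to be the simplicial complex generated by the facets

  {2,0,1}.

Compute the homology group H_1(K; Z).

K has 3 vertices, 3 edges, 1 triangle.
rank ∂_1 = 2, rank ∂_2 = 1 ⇒ b_1 = 3 − 2 − 1 = 0; all invariant factors of ∂_2 are 1 so no torsion. So H_1 ≅ 0.

H_1 = 0.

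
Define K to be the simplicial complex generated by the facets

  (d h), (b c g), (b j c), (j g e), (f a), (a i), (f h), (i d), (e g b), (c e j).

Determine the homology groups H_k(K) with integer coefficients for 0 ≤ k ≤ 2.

H_0 ≅ Z^2,  H_1 ≅ Z^2,  H_2 = 0.

K has 10 vertices, 15 edges, 5 triangles.
rank ∂_0 = 0, rank ∂_1 = 8 ⇒ b_0 = 10 − 0 − 8 = 2; all invariant factors of ∂_1 are 1 so no torsion. So H_0 = Z^2.
rank ∂_1 = 8, rank ∂_2 = 5 ⇒ b_1 = 15 − 8 − 5 = 2; all invariant factors of ∂_2 are 1 so no torsion. So H_1 = Z^2.
rank ∂_2 = 5, rank ∂_3 = 0 ⇒ b_2 = 5 − 5 − 0 = 0. So H_2 = 0.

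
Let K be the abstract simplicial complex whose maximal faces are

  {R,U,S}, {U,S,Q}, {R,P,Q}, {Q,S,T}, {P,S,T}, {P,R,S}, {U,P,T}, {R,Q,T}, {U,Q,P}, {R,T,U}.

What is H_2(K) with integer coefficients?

Order the vertices as P < Q < R < S < T < U. Listing each simplex with vertices in this order, K has dimension 2 with simplices:

  0-simplices (6): P, Q, R, S, T, U
  1-simplices (15): PQ, PR, PS, PT, PU, QR, QS, QT, QU, RS, RT, RU, ST, SU, TU
  2-simplices (10): PQR, PQU, PRS, PST, PTU, QRT, QST, QSU, RSU, RTU

Hence C_0 ≅ Z^6, C_1 ≅ Z^15, C_2 ≅ Z^10.

The boundary map ∂_1: C_1 → C_0 is given by ∂[p,q] = [q] − [p].
As a 6×15 matrix over Z this has rank 5, with invariant factors (1,1,1,1,1).

The boundary map ∂_2: C_2 → C_1 maps a triangle to the signed sum of its edges. For instance
  ∂QSU = SU − QU + QS,
  ∂RTU = TU − RU + RT.
This gives a 15×10 integer matrix of rank 10; reducing to Smith normal form yields diagonal entries (1,1,1,1,1,1,1,1,1,2).

Now H_k = ker ∂_k / im ∂_{k+1}, so:

  H_2: rank ker ∂_2 − rank ∂_3 = (10 − 10) − 0 = 0, and there is no ∂_3, so H_2 ≅ 0.

H_2 = 0.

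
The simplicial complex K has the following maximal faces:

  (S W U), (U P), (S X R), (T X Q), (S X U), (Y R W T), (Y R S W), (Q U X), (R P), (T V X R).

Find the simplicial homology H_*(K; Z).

Take the total order P < Q < R < S < T < U < V < W < X < Y on the vertex set. Then K (dimension 3) consists of the simplices:

  0-simplices (10): P, Q, R, S, T, U, V, W, X, Y
  1-simplices (23): PR, PU, QT, QU, QX, RS, RT, RV, RW, RX, RY, SU, SW, SX, SY, TV, TW, TX, TY, UW, UX, VX, WY
  2-simplices (16): QTX, QUX, RSW, RSX, RSY, RTV, RTW, RTX, RTY, RVX, RWY, SUW, SUX, SWY, TVX, TWY
  3-simplices (3): RSWY, RTVX, RTWY

giving chain groups C_0 ≅ Z^10, C_1 ≅ Z^23, C_2 ≅ Z^16, C_3 ≅ Z^3.

∂_1: C_1 → C_0 sends each edge [p,q] (with p < q) to q − p.
As a 10×23 matrix over Z this has rank 9, with invariant factors (1,1,1,1,1,1,1,1,1).

∂_2: C_2 → C_1 maps a triangle to the signed sum of its edges. For instance
  ∂RWY = WY − RY + RW,
  ∂RTY = TY − RY + RT.
The 23×16 boundary matrix has rank 13 and Smith normal form diag(1,1,1,1,1,1,1,1,1,1,1,1,1).

∂_3: C_3 → C_2 sends each 3-simplex σ to the alternating sum Σ_i (−1)^i (σ with its i-th vertex removed). For instance
  ∂RTVX = TVX − RVX + RTX − RTV,
  ∂RTWY = TWY − RWY + RTY − RTW.
This gives a 16×3 integer matrix of rank 3; reducing to Smith normal form yields diagonal entries (1,1,1).

Now H_k = ker ∂_k / im ∂_{k+1}, so:

  H_0: rank C_0 − rank ∂_1 = 10 − 9 = 1, and the invariant factors of ∂_1 are all 1, so H_0 ≅ Z.
  H_1: rank ker ∂_1 − rank ∂_2 = (23 − 9) − 13 = 1, and the invariant factors of ∂_2 are all 1, so H_1 ≅ Z.
  H_2: rank ker ∂_2 − rank ∂_3 = (16 − 13) − 3 = 0, and the invariant factors of ∂_3 are all 1, so H_2 ≅ 0.
  H_3: rank ker ∂_3 − rank ∂_4 = (3 − 3) − 0 = 0, and there is no ∂_4, so H_3 ≅ 0.

As a check, the Euler characteristic is 10 − 23 + 16 − 3 = 0, which agrees with 1 − 1 + 0 − 0 = 0.

H_0 ≅ Z,  H_1 ≅ Z,  H_2 = 0,  H_3 = 0.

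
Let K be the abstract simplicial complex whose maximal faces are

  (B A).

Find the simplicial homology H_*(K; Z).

We work with the vertex ordering A < B. The simplices of K, each written with vertices in increasing order, are:

  0-simplices (2): A, B
  1-simplices (1): AB

giving chain groups C_0 ≅ Z^2, C_1 ≅ Z^1.

∂_1: C_1 → C_0 sends each edge [p,q] (with p < q) to q − p. For instance
  ∂AB = B − A.
This gives a 2×1 integer matrix of rank 1; reducing to Smith normal form yields diagonal entries (1).

Computing H_k = (kernel of ∂_k) / (image of ∂_{k+1}):

  H_0: rank C_0 − rank ∂_1 = 2 − 1 = 1, and the invariant factors of ∂_1 are all 1, so H_0 = Z.
  H_1: rank ker ∂_1 − rank ∂_2 = (1 − 1) − 0 = 0, and there is no ∂_2, so H_1 = 0.

As a check, the Euler characteristic is 2 − 1 = 1, which agrees with 1 − 0 = 1.

H_0 = Z,  H_1 = 0.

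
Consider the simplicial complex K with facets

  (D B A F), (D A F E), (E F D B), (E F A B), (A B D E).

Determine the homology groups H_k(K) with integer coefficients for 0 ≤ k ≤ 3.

H_0 ≅ Z,  H_1 = 0,  H_2 = 0,  H_3 ≅ Z.

Order the vertices as A < B < D < E < F. Listing each simplex with vertices in this order, K has dimension 3 with simplices:

  0-simplices (5): A, B, D, E, F
  1-simplices (10): AB, AD, AE, AF, BD, BE, BF, DE, DF, EF
  2-simplices (10): ABD, ABE, ABF, ADE, ADF, AEF, BDE, BDF, BEF, DEF
  3-simplices (5): ABDE, ABDF, ABEF, ADEF, BDEF

so the chain groups are C_0 ≅ Z^5, C_1 ≅ Z^10, C_2 ≅ Z^10, C_3 ≅ Z^5.

The boundary map ∂_1: C_1 → C_0 sends each edge [p,q] (with p < q) to q − p. For instance
  ∂DF = F − D.
This gives a 5×10 integer matrix of rank 4; reducing to Smith normal form yields diagonal entries (1,1,1,1).

The boundary map ∂_2: C_2 → C_1 acts by ∂[p,q,r] = [q,r] − [p,r] + [p,q]. For instance
  ∂BDF = DF − BF + BD,
  ∂BEF = EF − BF + BE.
As a 10×10 matrix over Z this has rank 6, with invariant factors (1,1,1,1,1,1).

∂_3: C_3 → C_2 sends each 3-simplex σ to the alternating sum Σ_i (−1)^i (σ with its i-th vertex removed). For instance
  ∂ABDF = BDF − ADF + ABF − ABD,
  ∂ABDE = BDE − ADE + ABE − ABD.
The resulting 10×5 matrix has rank 4, and its Smith normal form has invariant factors (1,1,1,1).

Computing H_k = (kernel of ∂_k) / (image of ∂_{k+1}):

  H_0: rank C_0 − rank ∂_1 = 5 − 4 = 1, and the invariant factors of ∂_1 are all 1, so H_0 ≅ Z.
  H_1: rank ker ∂_1 − rank ∂_2 = (10 − 4) − 6 = 0, and the invariant factors of ∂_2 are all 1, so H_1 ≅ 0.
  H_2: rank ker ∂_2 − rank ∂_3 = (10 − 6) − 4 = 0, and the invariant factors of ∂_3 are all 1, so H_2 ≅ 0.
  H_3: rank ker ∂_3 − rank ∂_4 = (5 − 4) − 0 = 1, and there is no ∂_4, so H_3 ≅ Z.

(K is a triangulation of the 3-sphere S^3.)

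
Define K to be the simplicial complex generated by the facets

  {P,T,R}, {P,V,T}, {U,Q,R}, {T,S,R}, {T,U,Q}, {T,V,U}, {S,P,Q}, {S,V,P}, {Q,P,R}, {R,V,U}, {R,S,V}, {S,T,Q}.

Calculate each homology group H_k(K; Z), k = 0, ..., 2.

H_0 = Z,  H_1 = Z/2,  H_2 = 0.

Order the vertices as P < Q < R < S < T < U < V. Listing each simplex with vertices in this order, K has dimension 2 with simplices:

  0-simplices (7): P, Q, R, S, T, U, V
  1-simplices (18): PQ, PR, PS, PT, PV, QR, QS, QT, QU, RS, RT, RU, RV, ST, SV, TU, TV, UV
  2-simplices (12): PQR, PQS, PRT, PSV, PTV, QRU, QST, QTU, RST, RSV, RUV, TUV

Hence C_0 ≅ Z^7, C_1 ≅ Z^18, C_2 ≅ Z^12.

The boundary map ∂_1: C_1 → C_0 is given by ∂[p,q] = [q] − [p]. For instance
  ∂TV = V − T.
As a 7×18 matrix over Z this has rank 6, with invariant factors (1,1,1,1,1,1).

Boundary ∂_2: C_2 → C_1 acts by ∂[p,q,r] = [q,r] − [p,r] + [p,q]. For instance
  ∂PTV = TV − PV + PT,
  ∂PQR = QR − PR + PQ.
The 18×12 boundary matrix has rank 12 and Smith normal form diag(1,1,1,1,1,1,1,1,1,1,1,2).

Now H_k = ker ∂_k / im ∂_{k+1}, so:

  H_0: rank C_0 − rank ∂_1 = 7 − 6 = 1, and the invariant factors of ∂_1 are all 1, so H_0 ≅ Z.
  H_1: rank ker ∂_1 − rank ∂_2 = (18 − 6) − 12 = 0, and ∂_2 has invariant factor 2 > 1, so H_1 ≅ Z/2.
  H_2: rank ker ∂_2 − rank ∂_3 = (12 − 12) − 0 = 0, and there is no ∂_3, so H_2 ≅ 0.

(K is a triangulation of the real projective plane RP^2.)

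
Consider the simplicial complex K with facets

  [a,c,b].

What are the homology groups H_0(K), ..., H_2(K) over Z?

H_0 = Z,  H_1 = 0,  H_2 = 0.

Order the vertices as a < b < c. Listing each simplex with vertices in this order, K has dimension 2 with simplices:

  0-simplices (3): a, b, c
  1-simplices (3): ab, ac, bc
  2-simplices (1): abc

so the chain groups are C_0 ≅ Z^3, C_1 ≅ Z^3, C_2 ≅ Z^1.

Boundary ∂_1: C_1 → C_0 maps an edge to its endpoints' difference, ∂[p,q] = q − p. For instance
  ∂bc = c − b.
The 3×3 boundary matrix has rank 2 and Smith normal form diag(1,1).

The boundary map ∂_2: C_2 → C_1 maps a triangle to the signed sum of its edges. For instance
  ∂abc = bc − ac + ab.
This gives a 3×1 integer matrix of rank 1; reducing to Smith normal form yields diagonal entries (1).

Now H_k = ker ∂_k / im ∂_{k+1}, so:

  H_0: rank C_0 − rank ∂_1 = 3 − 2 = 1, and the invariant factors of ∂_1 are all 1, so H_0 = Z.
  H_1: rank ker ∂_1 − rank ∂_2 = (3 − 2) − 1 = 0, and the invariant factors of ∂_2 are all 1, so H_1 = 0.
  H_2: rank ker ∂_2 − rank ∂_3 = (1 − 1) − 0 = 0, and there is no ∂_3, so H_2 = 0.

(K is a triangulation of the 2-simplex.)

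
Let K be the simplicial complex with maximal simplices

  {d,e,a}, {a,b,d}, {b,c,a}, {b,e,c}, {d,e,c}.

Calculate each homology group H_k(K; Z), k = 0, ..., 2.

Order the vertices as a < b < c < d < e. Listing each simplex with vertices in this order, K has dimension 2 with simplices:

  0-simplices (5): a, b, c, d, e
  1-simplices (10): ab, ac, ad, ae, bc, bd, be, cd, ce, de
  2-simplices (5): abc, abd, ade, bce, cde

giving chain groups C_0 ≅ Z^5, C_1 ≅ Z^10, C_2 ≅ Z^5.

The boundary map ∂_1: C_1 → C_0 maps an edge to its endpoints' difference, ∂[p,q] = q − p.
The resulting 5×10 matrix has rank 4, and its Smith normal form has invariant factors (1,1,1,1).

∂_2: C_2 → C_1 acts by ∂[p,q,r] = [q,r] − [p,r] + [p,q]. For instance
  ∂bce = ce − be + bc,
  ∂abd = bd − ad + ab.
The 10×5 boundary matrix has rank 5 and Smith normal form diag(1,1,1,1,1).

Reading off H_k = ker ∂_k / im ∂_{k+1}:

  H_0: rank C_0 − rank ∂_1 = 5 − 4 = 1, and the invariant factors of ∂_1 are all 1, so H_0 ≅ Z.
  H_1: rank ker ∂_1 − rank ∂_2 = (10 − 4) − 5 = 1, and the invariant factors of ∂_2 are all 1, so H_1 ≅ Z.
  H_2: rank ker ∂_2 − rank ∂_3 = (5 − 5) − 0 = 0, and there is no ∂_3, so H_2 ≅ 0.

H_0 ≅ Z,  H_1 ≅ Z,  H_2 = 0.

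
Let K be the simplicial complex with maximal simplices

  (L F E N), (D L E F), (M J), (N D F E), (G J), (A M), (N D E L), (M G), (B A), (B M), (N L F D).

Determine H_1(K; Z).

Take the total order A < B < D < E < F < G < J < L < M < N on the vertex set. Then K (dimension 3) consists of the simplices:

  0-simplices (10): A, B, D, E, F, G, J, L, M, N
  1-simplices (16): AB, AM, BM, DE, DF, DL, DN, EF, EL, EN, FL, FN, GJ, GM, JM, LN
  2-simplices (10): DEF, DEL, DEN, DFL, DFN, DLN, EFL, EFN, ELN, FLN
  3-simplices (5): DEFL, DEFN, DELN, DFLN, EFLN

giving chain groups C_0 ≅ Z^10, C_1 ≅ Z^16, C_2 ≅ Z^10, C_3 ≅ Z^5.

Boundary ∂_1: C_1 → C_0 sends each edge [p,q] (with p < q) to q − p.
As a 10×16 matrix over Z this has rank 8, with invariant factors (1,1,1,1,1,1,1,1).

The boundary map ∂_2: C_2 → C_1 maps a triangle to the signed sum of its edges. For instance
  ∂DLN = LN − DN + DL,
  ∂EFL = FL − EL + EF.
This gives a 16×10 integer matrix of rank 6; reducing to Smith normal form yields diagonal entries (1,1,1,1,1,1).

Boundary ∂_3: C_3 → C_2 sends each 3-simplex σ to the alternating sum Σ_i (−1)^i (σ with its i-th vertex removed). For instance
  ∂EFLN = FLN − ELN + EFN − EFL,
  ∂DELN = ELN − DLN + DEN − DEL.
This gives a 10×5 integer matrix of rank 4; reducing to Smith normal form yields diagonal entries (1,1,1,1).

Now H_k = ker ∂_k / im ∂_{k+1}, so:

  H_1: rank ker ∂_1 − rank ∂_2 = (16 − 8) − 6 = 2, and the invariant factors of ∂_2 are all 1, so H_1 = Z^2.

H_1 ≅ Z^2.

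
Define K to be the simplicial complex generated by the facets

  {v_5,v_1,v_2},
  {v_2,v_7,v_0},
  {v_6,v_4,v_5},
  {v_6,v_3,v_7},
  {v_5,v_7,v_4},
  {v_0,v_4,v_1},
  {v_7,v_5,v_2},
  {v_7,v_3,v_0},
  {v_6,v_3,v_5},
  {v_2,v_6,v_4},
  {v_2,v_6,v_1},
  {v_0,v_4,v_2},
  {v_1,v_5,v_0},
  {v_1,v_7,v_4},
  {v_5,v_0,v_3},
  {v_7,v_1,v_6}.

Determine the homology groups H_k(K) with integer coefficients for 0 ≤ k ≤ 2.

H_0 ≅ Z,  H_1 ≅ Z^2,  H_2 ≅ Z.

Take the total order v_0 < v_1 < v_2 < v_3 < v_4 < v_5 < v_6 < v_7 on the vertex set. Then K (dimension 2) consists of the simplices:

  0-simplices (8): [v_0], [v_1], [v_2], [v_3], [v_4], [v_5], [v_6], [v_7]
  1-simplices (24): (24 of them)
  2-simplices (16): (16 of them)

Hence C_0 ≅ Z^8, C_1 ≅ Z^24, C_2 ≅ Z^16.

Boundary ∂_1: C_1 → C_0 sends each edge [p,q] (with p < q) to q − p. For instance
  ∂[v_2,v_5] = [v_5] − [v_2].
The 8×24 boundary matrix has rank 7 and Smith normal form diag(1,1,1,1,1,1,1).

∂_2: C_2 → C_1 acts by ∂[p,q,r] = [q,r] − [p,r] + [p,q]. For instance
  ∂[v_4,v_5,v_7] = [v_5,v_7] − [v_4,v_7] + [v_4,v_5],
  ∂[v_1,v_2,v_5] = [v_2,v_5] − [v_1,v_5] + [v_1,v_2].
The 24×16 boundary matrix has rank 15 and Smith normal form diag(1,1,1,1,1,1,1,1,1,1,1,1,1,1,1).

From H_k ≅ ker(∂_k) / im(∂_{k+1}) we obtain:

  H_0: rank C_0 − rank ∂_1 = 8 − 7 = 1, and the invariant factors of ∂_1 are all 1, so H_0 = Z.
  H_1: rank ker ∂_1 − rank ∂_2 = (24 − 7) − 15 = 2, and the invariant factors of ∂_2 are all 1, so H_1 = Z^2.
  H_2: rank ker ∂_2 − rank ∂_3 = (16 − 15) − 0 = 1, and there is no ∂_3, so H_2 = Z.

As a check, the Euler characteristic is 8 − 24 + 16 = 0, which agrees with 1 − 2 + 1 = 0.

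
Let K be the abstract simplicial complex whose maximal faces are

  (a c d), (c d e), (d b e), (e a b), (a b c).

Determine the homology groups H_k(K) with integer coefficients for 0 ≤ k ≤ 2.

H_0 = Z,  H_1 = Z,  H_2 = 0.

Fix the vertex order a < b < c < d < e and write every simplex with vertices in increasing order. Then dim K = 2 and the simplices of K are:

  0-simplices (5): a, b, c, d, e
  1-simplices (10): ab, ac, ad, ae, bc, bd, be, cd, ce, de
  2-simplices (5): abc, abe, acd, bde, cde

giving chain groups C_0 ≅ Z^5, C_1 ≅ Z^10, C_2 ≅ Z^5.

Boundary ∂_1: C_1 → C_0 is given by ∂[p,q] = [q] − [p].
This gives a 5×10 integer matrix of rank 4; reducing to Smith normal form yields diagonal entries (1,1,1,1).

∂_2: C_2 → C_1 sends each 2-simplex [p,q,r] to [q,r] − [p,r] + [p,q]. For instance
  ∂cde = de − ce + cd,
  ∂abc = bc − ac + ab.
This gives a 10×5 integer matrix of rank 5; reducing to Smith normal form yields diagonal entries (1,1,1,1,1).

Reading off H_k = ker ∂_k / im ∂_{k+1}:

  H_0: rank C_0 − rank ∂_1 = 5 − 4 = 1, and the invariant factors of ∂_1 are all 1, so H_0 = Z.
  H_1: rank ker ∂_1 − rank ∂_2 = (10 − 4) − 5 = 1, and the invariant factors of ∂_2 are all 1, so H_1 = Z.
  H_2: rank ker ∂_2 − rank ∂_3 = (5 − 5) − 0 = 0, and there is no ∂_3, so H_2 = 0.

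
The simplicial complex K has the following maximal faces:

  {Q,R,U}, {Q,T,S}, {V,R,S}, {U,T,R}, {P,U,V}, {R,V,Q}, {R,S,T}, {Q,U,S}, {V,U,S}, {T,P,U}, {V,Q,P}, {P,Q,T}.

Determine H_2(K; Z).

Order the vertices as P < Q < R < S < T < U < V. Listing each simplex with vertices in this order, K has dimension 2 with simplices:

  0-simplices (7): P, Q, R, S, T, U, V
  1-simplices (18): PQ, PT, PU, PV, QR, QS, QT, QU, QV, RS, RT, RU, RV, ST, SU, SV, TU, UV
  2-simplices (12): PQT, PQV, PTU, PUV, QRU, QRV, QST, QSU, RST, RSV, RTU, SUV

so the chain groups are C_0 ≅ Z^7, C_1 ≅ Z^18, C_2 ≅ Z^12.

∂_1: C_1 → C_0 maps an edge to its endpoints' difference, ∂[p,q] = q − p.
As a 7×18 matrix over Z this has rank 6, with invariant factors (1,1,1,1,1,1).

∂_2: C_2 → C_1 sends each 2-simplex [p,q,r] to [q,r] − [p,r] + [p,q]. For instance
  ∂PQV = QV − PV + PQ,
  ∂QRV = RV − QV + QR.
This gives a 18×12 integer matrix of rank 12; reducing to Smith normal form yields diagonal entries (1,1,1,1,1,1,1,1,1,1,1,2).

Reading off H_k = ker ∂_k / im ∂_{k+1}:

  H_2: rank ker ∂_2 − rank ∂_3 = (12 − 12) − 0 = 0, and there is no ∂_3, so H_2 = 0.

H_2 = 0.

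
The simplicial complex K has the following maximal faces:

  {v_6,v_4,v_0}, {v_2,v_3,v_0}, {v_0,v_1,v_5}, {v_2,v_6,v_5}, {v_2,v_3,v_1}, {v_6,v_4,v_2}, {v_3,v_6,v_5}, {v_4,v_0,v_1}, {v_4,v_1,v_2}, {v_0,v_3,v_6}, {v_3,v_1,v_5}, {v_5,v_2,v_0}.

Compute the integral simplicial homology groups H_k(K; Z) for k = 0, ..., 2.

We work with the vertex ordering v_0 < v_1 < v_2 < v_3 < v_4 < v_5 < v_6. The simplices of K, each written with vertices in increasing order, are:

  0-simplices (7): [v_0], [v_1], [v_2], [v_3], [v_4], [v_5], [v_6]
  1-simplices (18): (18 of them)
  2-simplices (12): (12 of them)

so the chain groups are C_0 ≅ Z^7, C_1 ≅ Z^18, C_2 ≅ Z^12.

∂_1: C_1 → C_0 sends each edge [p,q] (with p < q) to q − p.
The 7×18 boundary matrix has rank 6 and Smith normal form diag(1,1,1,1,1,1).

Boundary ∂_2: C_2 → C_1 maps a triangle to the signed sum of its edges. For instance
  ∂[v_2,v_5,v_6] = [v_5,v_6] − [v_2,v_6] + [v_2,v_5],
  ∂[v_0,v_2,v_3] = [v_2,v_3] − [v_0,v_3] + [v_0,v_2].
The 18×12 boundary matrix has rank 12 and Smith normal form diag(1,1,1,1,1,1,1,1,1,1,1,2).

Reading off H_k = ker ∂_k / im ∂_{k+1}:

  H_0: rank C_0 − rank ∂_1 = 7 − 6 = 1, and the invariant factors of ∂_1 are all 1, so H_0 ≅ Z.
  H_1: rank ker ∂_1 − rank ∂_2 = (18 − 6) − 12 = 0, and ∂_2 has invariant factor 2 > 1, so H_1 ≅ Z/2.
  H_2: rank ker ∂_2 − rank ∂_3 = (12 − 12) − 0 = 0, and there is no ∂_3, so H_2 ≅ 0.

(K is a triangulation of the real projective plane RP^2.)

H_0 = Z,  H_1 = Z/2,  H_2 = 0.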